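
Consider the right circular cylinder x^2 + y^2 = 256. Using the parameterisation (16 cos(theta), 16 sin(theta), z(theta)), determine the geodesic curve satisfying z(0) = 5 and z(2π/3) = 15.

Parameterise the cylinder of radius R = 16 as
    r(θ) = (16 cos θ, 16 sin θ, z(θ)).
The arc-length element is
    ds = sqrt(256 + (dz/dθ)^2) dθ,
so the Lagrangian is L = sqrt(256 + z'^2).
L depends on z' only, not on z or θ, so ∂L/∂z = 0 and
    ∂L/∂z' = z' / sqrt(256 + z'^2).
The Euler-Lagrange equation gives
    d/dθ( z' / sqrt(256 + z'^2) ) = 0,
so z' is constant. Integrating once:
    z(θ) = a θ + b,
a helix on the cylinder (a straight line when the cylinder is unrolled). The constants a, b are determined by the endpoint conditions.
With endpoint conditions z(0) = 5 and z(2π/3) = 15: from z(0) = b we get b = 5, and a·2π/3 + 5 = 15 gives a = 15/π, so
    z(θ) = (15/π) θ + 5.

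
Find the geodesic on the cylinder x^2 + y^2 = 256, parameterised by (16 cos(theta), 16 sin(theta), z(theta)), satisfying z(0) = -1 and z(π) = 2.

Parameterise the cylinder of radius R = 16 as
    r(θ) = (16 cos θ, 16 sin θ, z(θ)).
The arc-length element is
    ds = sqrt(256 + (dz/dθ)^2) dθ,
so the Lagrangian is L = sqrt(256 + z'^2).
L depends on z' only, not on z or θ, so ∂L/∂z = 0 and
    ∂L/∂z' = z' / sqrt(256 + z'^2).
The Euler-Lagrange equation gives
    d/dθ( z' / sqrt(256 + z'^2) ) = 0,
so z' is constant. Integrating once:
    z(θ) = a θ + b,
a helix on the cylinder (a straight line when the cylinder is unrolled). The constants a, b are determined by the endpoint conditions.
With endpoint conditions z(0) = -1 and z(π) = 2: from z(0) = b we get b = -1, and a·π + -1 = 2 gives a = 3/π, so
    z(θ) = (3/π) θ − 1.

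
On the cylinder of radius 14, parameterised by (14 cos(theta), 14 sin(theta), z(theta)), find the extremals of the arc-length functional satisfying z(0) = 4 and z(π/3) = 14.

Parameterise the cylinder of radius R = 14 as
    r(θ) = (14 cos θ, 14 sin θ, z(θ)).
The arc-length element is
    ds = sqrt(196 + (dz/dθ)^2) dθ,
so the Lagrangian is L = sqrt(196 + z'^2).
L depends on z' only, not on z or θ, so ∂L/∂z = 0 and
    ∂L/∂z' = z' / sqrt(196 + z'^2).
The Euler-Lagrange equation gives
    d/dθ( z' / sqrt(196 + z'^2) ) = 0,
so z' is constant. Integrating once:
    z(θ) = a θ + b,
a helix on the cylinder (a straight line when the cylinder is unrolled). The constants a, b are determined by the endpoint conditions.
With endpoint conditions z(0) = 4 and z(π/3) = 14: from z(0) = b we get b = 4, and a·π/3 + 4 = 14 gives a = 30/π, so
    z(θ) = (30/π) θ + 4.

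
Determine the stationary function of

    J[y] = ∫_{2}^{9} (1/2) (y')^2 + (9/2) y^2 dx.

The Lagrangian is L = (1/2) (y')^2 + (9/2) y^2.
Compute ∂L/∂y = 9y, ∂L/∂y' = y'.
The Euler-Lagrange equation d/dx(∂L/∂y') − ∂L/∂y = 0 reduces to
    y'' − 9 y = 0.
Its general solution is
    y(x) = A e^(3x) + B e^(−3x),
with A, B fixed by the endpoint conditions.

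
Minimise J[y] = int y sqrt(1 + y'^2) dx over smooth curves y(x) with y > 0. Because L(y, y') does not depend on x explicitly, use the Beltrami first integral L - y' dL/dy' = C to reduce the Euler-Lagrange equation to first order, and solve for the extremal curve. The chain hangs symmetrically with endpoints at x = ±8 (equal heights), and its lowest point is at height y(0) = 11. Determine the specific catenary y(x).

The Lagrangian L(y, y') = y sqrt(1 + y'^2) has no explicit x dependence, so the Beltrami identity applies:
    L − y' ∂L/∂y' = C.
Compute ∂L/∂y' = y · y' / sqrt(1 + y'^2). Then
    L − y' ∂L/∂y'
    = y sqrt(1 + y'^2) − y · y'^2 / sqrt(1 + y'^2)
    = y (1 + y'^2 − y'^2) / sqrt(1 + y'^2)
    = y / sqrt(1 + y'^2) = C.
Squaring gives y^2 = C^2 (1 + y'^2), i.e.
    y'^2 = y^2 / C^2 − 1.
Separating variables,
    dy / sqrt(y^2 − C^2) = dx / C,
and integrating gives arccosh(y / C) = (x − a)/C, so
    y(x) = C cosh((x − a)/C),
the catenary. The constants C and a are fixed by the two endpoint conditions (and, for the hanging-chain problem, the length constraint selects C).
Now fit the given data. The endpoints x = ±8 are symmetric at equal height, so the catenary is even about its minimum: a = 0 and y(x) = C cosh(x/C). The lowest point is y(0) = C cosh(0) = C, and we are told y(0) = 11, so C = 11. Therefore
    y(x) = 11 cosh(x/11),
and at the endpoints
    y(±8) = 11 cosh(8/11).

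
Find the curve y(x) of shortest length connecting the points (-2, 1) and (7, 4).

Arc-length functional: J[y] = ∫ sqrt(1 + (y')^2) dx.
Lagrangian L = sqrt(1 + (y')^2) has no explicit y dependence, so ∂L/∂y = 0 and the Euler-Lagrange equation gives
    d/dx( y' / sqrt(1 + (y')^2) ) = 0  ⇒  y' / sqrt(1 + (y')^2) = const.
Hence y' is constant, so y(x) is affine.
Fitting the endpoints (-2, 1) and (7, 4):
    slope m = (4 − 1) / (7 − (-2)) = 1/3,
    intercept c = 1 − m·(-2) = 5/3.
Extremal: y(x) = (1/3) x + 5/3.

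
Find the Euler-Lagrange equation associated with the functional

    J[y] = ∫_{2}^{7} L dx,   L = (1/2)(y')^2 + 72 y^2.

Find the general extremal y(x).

The Lagrangian is L = (1/2)(y')^2 + 72 y^2.
∂L/∂y = 144y.
∂L/∂y' = y'.
The Euler-Lagrange equation d/dx(∂L/∂y') − ∂L/∂y = 0 becomes:
    y'' - 144 y = 0
General solution: y(x) = A e^(12x) + B e^(-12x), where A and B are arbitrary constants fixed by the endpoint conditions.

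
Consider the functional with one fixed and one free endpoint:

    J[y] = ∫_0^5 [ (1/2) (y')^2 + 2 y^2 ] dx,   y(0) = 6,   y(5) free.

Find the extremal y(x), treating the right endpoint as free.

The Lagrangian L = (1/2) (y')^2 + 2 y^2 gives
    ∂L/∂y = 4 y,   ∂L/∂y' = y'.
Euler-Lagrange: y'' − 4 y = 0.
With k = 2, the general solution is
    y(x) = A cosh(2 x) + B sinh(2 x).
Fixed left endpoint y(0) = 6 ⇒ A = 6.
The right endpoint x = 5 is free, so the natural (transversality) condition is ∂L/∂y' |_{x=5} = 0, i.e. y'(5) = 0.
Compute y'(x) = A k sinh(k x) + B k cosh(k x), so
    y'(5) = A k sinh(k·5) + B k cosh(k·5) = 0
    ⇒ B = −A tanh(k·5) = − 6 tanh(2·5).
Therefore the extremal is
    y(x) = 6 cosh(2 x) − 6 tanh(2·5) sinh(2 x).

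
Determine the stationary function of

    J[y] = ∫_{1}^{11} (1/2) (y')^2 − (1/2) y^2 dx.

The Lagrangian is L = (1/2) (y')^2 − (1/2) y^2.
Compute ∂L/∂y = -y, ∂L/∂y' = y'.
The Euler-Lagrange equation d/dx(∂L/∂y') − ∂L/∂y = 0 reduces to
    y'' + y = 0.
Its general solution is
    y(x) = A sin(x) + B cos(x),
with A, B fixed by the endpoint conditions.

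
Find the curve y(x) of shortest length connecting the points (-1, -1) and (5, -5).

Arc-length functional: J[y] = ∫ sqrt(1 + (y')^2) dx.
Lagrangian L = sqrt(1 + (y')^2) has no explicit y dependence, so ∂L/∂y = 0 and the Euler-Lagrange equation gives
    d/dx( y' / sqrt(1 + (y')^2) ) = 0  ⇒  y' / sqrt(1 + (y')^2) = const.
Hence y' is constant, so y(x) is affine.
Fitting the endpoints (-1, -1) and (5, -5):
    slope m = ((-5) − (-1)) / (5 − (-1)) = -2/3,
    intercept c = (-1) − m·(-1) = -5/3.
Extremal: y(x) = (-2/3) x - 5/3.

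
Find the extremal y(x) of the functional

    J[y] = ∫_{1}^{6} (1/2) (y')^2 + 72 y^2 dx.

The Lagrangian is L = (1/2) (y')^2 + 72 y^2.
Compute ∂L/∂y = 144y, ∂L/∂y' = y'.
The Euler-Lagrange equation d/dx(∂L/∂y') − ∂L/∂y = 0 reduces to
    y'' − 144 y = 0.
Its general solution is
    y(x) = A e^(12x) + B e^(−12x),
with A, B fixed by the endpoint conditions.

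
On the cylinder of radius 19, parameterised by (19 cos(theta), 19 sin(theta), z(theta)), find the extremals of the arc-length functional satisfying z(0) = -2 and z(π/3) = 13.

Parameterise the cylinder of radius R = 19 as
    r(θ) = (19 cos θ, 19 sin θ, z(θ)).
The arc-length element is
    ds = sqrt(361 + (dz/dθ)^2) dθ,
so the Lagrangian is L = sqrt(361 + z'^2).
L depends on z' only, not on z or θ, so ∂L/∂z = 0 and
    ∂L/∂z' = z' / sqrt(361 + z'^2).
The Euler-Lagrange equation gives
    d/dθ( z' / sqrt(361 + z'^2) ) = 0,
so z' is constant. Integrating once:
    z(θ) = a θ + b,
a helix on the cylinder (a straight line when the cylinder is unrolled). The constants a, b are determined by the endpoint conditions.
With endpoint conditions z(0) = -2 and z(π/3) = 13: from z(0) = b we get b = -2, and a·π/3 + -2 = 13 gives a = 45/π, so
    z(θ) = (45/π) θ − 2.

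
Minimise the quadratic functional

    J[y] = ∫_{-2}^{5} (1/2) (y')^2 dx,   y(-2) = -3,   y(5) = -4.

The Lagrangian is L = (1/2) (y')^2.
Compute ∂L/∂y = 0, ∂L/∂y' = y'.
The Euler-Lagrange equation d/dx(∂L/∂y') − ∂L/∂y = 0 reduces to
    y'' = 0.
Its general solution is
    y(x) = A x + B,
with A, B fixed by the endpoint conditions.
Applying the endpoint conditions y(-2) = -3 and y(5) = -4: solve A·-2 + B = -3 and A·5 + B = -4. Subtracting gives A(5 − -2) = -4 − -3, so A = -1/7, and B = -3 − A·-2 = -23/7. Therefore
    y(x) = (-1/7) x - 23/7.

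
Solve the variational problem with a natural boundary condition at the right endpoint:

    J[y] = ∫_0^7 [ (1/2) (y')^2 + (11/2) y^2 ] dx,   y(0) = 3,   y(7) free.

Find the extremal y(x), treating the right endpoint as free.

The Lagrangian L = (1/2) (y')^2 + (11/2) y^2 gives
    ∂L/∂y = 11 y,   ∂L/∂y' = y'.
Euler-Lagrange: y'' − 11 y = 0.
With k = sqrt(11), the general solution is
    y(x) = A cosh(sqrt(11) x) + B sinh(sqrt(11) x).
Fixed left endpoint y(0) = 3 ⇒ A = 3.
The right endpoint x = 7 is free, so the natural (transversality) condition is ∂L/∂y' |_{x=7} = 0, i.e. y'(7) = 0.
Compute y'(x) = A k sinh(k x) + B k cosh(k x), so
    y'(7) = A k sinh(k·7) + B k cosh(k·7) = 0
    ⇒ B = −A tanh(k·7) = − 3 tanh(sqrt(11)·7).
Therefore the extremal is
    y(x) = 3 cosh(sqrt(11) x) − 3 tanh(sqrt(11)·7) sinh(sqrt(11) x).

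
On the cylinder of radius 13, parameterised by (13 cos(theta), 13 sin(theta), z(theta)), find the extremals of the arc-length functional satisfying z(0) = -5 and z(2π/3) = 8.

Parameterise the cylinder of radius R = 13 as
    r(θ) = (13 cos θ, 13 sin θ, z(θ)).
The arc-length element is
    ds = sqrt(169 + (dz/dθ)^2) dθ,
so the Lagrangian is L = sqrt(169 + z'^2).
L depends on z' only, not on z or θ, so ∂L/∂z = 0 and
    ∂L/∂z' = z' / sqrt(169 + z'^2).
The Euler-Lagrange equation gives
    d/dθ( z' / sqrt(169 + z'^2) ) = 0,
so z' is constant. Integrating once:
    z(θ) = a θ + b,
a helix on the cylinder (a straight line when the cylinder is unrolled). The constants a, b are determined by the endpoint conditions.
With endpoint conditions z(0) = -5 and z(2π/3) = 8: from z(0) = b we get b = -5, and a·2π/3 + -5 = 8 gives a = 39/(2π), so
    z(θ) = (39/(2π)) θ − 5.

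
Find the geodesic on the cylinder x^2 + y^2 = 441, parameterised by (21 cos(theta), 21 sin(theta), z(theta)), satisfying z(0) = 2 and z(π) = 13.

Parameterise the cylinder of radius R = 21 as
    r(θ) = (21 cos θ, 21 sin θ, z(θ)).
The arc-length element is
    ds = sqrt(441 + (dz/dθ)^2) dθ,
so the Lagrangian is L = sqrt(441 + z'^2).
L depends on z' only, not on z or θ, so ∂L/∂z = 0 and
    ∂L/∂z' = z' / sqrt(441 + z'^2).
The Euler-Lagrange equation gives
    d/dθ( z' / sqrt(441 + z'^2) ) = 0,
so z' is constant. Integrating once:
    z(θ) = a θ + b,
a helix on the cylinder (a straight line when the cylinder is unrolled). The constants a, b are determined by the endpoint conditions.
With endpoint conditions z(0) = 2 and z(π) = 13: from z(0) = b we get b = 2, and a·π + 2 = 13 gives a = 11/π, so
    z(θ) = (11/π) θ + 2.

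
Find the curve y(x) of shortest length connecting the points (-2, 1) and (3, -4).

Arc-length functional: J[y] = ∫ sqrt(1 + (y')^2) dx.
Lagrangian L = sqrt(1 + (y')^2) has no explicit y dependence, so ∂L/∂y = 0 and the Euler-Lagrange equation gives
    d/dx( y' / sqrt(1 + (y')^2) ) = 0  ⇒  y' / sqrt(1 + (y')^2) = const.
Hence y' is constant, so y(x) is affine.
Fitting the endpoints (-2, 1) and (3, -4):
    slope m = ((-4) − 1) / (3 − (-2)) = -1,
    intercept c = 1 − m·(-2) = -1.
Extremal: y(x) = -x - 1.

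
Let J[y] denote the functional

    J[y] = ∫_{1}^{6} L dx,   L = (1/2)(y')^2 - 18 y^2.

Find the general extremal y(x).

The Lagrangian is L = (1/2)(y')^2 - 18 y^2.
∂L/∂y = -36y.
∂L/∂y' = y'.
The Euler-Lagrange equation d/dx(∂L/∂y') − ∂L/∂y = 0 becomes:
    y'' + 36 y = 0
General solution: y(x) = A sin(6x) + B cos(6x), where A and B are arbitrary constants fixed by the endpoint conditions.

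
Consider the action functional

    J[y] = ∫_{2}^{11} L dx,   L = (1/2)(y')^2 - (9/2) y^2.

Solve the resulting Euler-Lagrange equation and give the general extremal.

The Lagrangian is L = (1/2)(y')^2 - (9/2) y^2.
∂L/∂y = -9y.
∂L/∂y' = y'.
The Euler-Lagrange equation d/dx(∂L/∂y') − ∂L/∂y = 0 becomes:
    y'' + 9 y = 0
General solution: y(x) = A sin(3x) + B cos(3x), where A and B are arbitrary constants fixed by the endpoint conditions.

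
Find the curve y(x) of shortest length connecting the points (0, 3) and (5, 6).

Arc-length functional: J[y] = ∫ sqrt(1 + (y')^2) dx.
Lagrangian L = sqrt(1 + (y')^2) has no explicit y dependence, so ∂L/∂y = 0 and the Euler-Lagrange equation gives
    d/dx( y' / sqrt(1 + (y')^2) ) = 0  ⇒  y' / sqrt(1 + (y')^2) = const.
Hence y' is constant, so y(x) is affine.
Fitting the endpoints (0, 3) and (5, 6):
    slope m = (6 − 3) / (5 − 0) = 3/5,
    intercept c = 3 − m·0 = 3.
Extremal: y(x) = (3/5) x + 3.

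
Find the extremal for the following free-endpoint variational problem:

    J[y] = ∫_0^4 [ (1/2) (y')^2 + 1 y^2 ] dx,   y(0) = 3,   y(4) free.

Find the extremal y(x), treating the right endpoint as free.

The Lagrangian L = (1/2) (y')^2 + 1 y^2 gives
    ∂L/∂y = 2 y,   ∂L/∂y' = y'.
Euler-Lagrange: y'' − 2 y = 0.
With k = sqrt(2), the general solution is
    y(x) = A cosh(sqrt(2) x) + B sinh(sqrt(2) x).
Fixed left endpoint y(0) = 3 ⇒ A = 3.
The right endpoint x = 4 is free, so the natural (transversality) condition is ∂L/∂y' |_{x=4} = 0, i.e. y'(4) = 0.
Compute y'(x) = A k sinh(k x) + B k cosh(k x), so
    y'(4) = A k sinh(k·4) + B k cosh(k·4) = 0
    ⇒ B = −A tanh(k·4) = − 3 tanh(sqrt(2)·4).
Therefore the extremal is
    y(x) = 3 cosh(sqrt(2) x) − 3 tanh(sqrt(2)·4) sinh(sqrt(2) x).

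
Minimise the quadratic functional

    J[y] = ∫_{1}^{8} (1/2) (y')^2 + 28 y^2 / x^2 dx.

The Lagrangian is L = (1/2) (y')^2 + 28 y^2 / x^2.
Compute ∂L/∂y = 56y/x^2, ∂L/∂y' = y'.
The Euler-Lagrange equation d/dx(∂L/∂y') − ∂L/∂y = 0 reduces to
    y'' − 56/x^2 · y = 0  (x > 0).
Its general solution is
    y(x) = A x^8 + B x^(-7),
with A, B fixed by the endpoint conditions.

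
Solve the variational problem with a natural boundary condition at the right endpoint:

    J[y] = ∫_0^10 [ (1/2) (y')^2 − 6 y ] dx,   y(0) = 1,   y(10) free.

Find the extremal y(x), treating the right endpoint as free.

The Lagrangian L = (1/2) (y')^2 − 6 y gives
    ∂L/∂y = −6,   ∂L/∂y' = y'.
Euler-Lagrange: d/dx(y') − (−6) = 0, i.e. y'' + 6 = 0, so
    y(x) = −(6/2) x^2 + C1 x + C2.
Fixed left endpoint y(0) = 1 ⇒ C2 = 1.
The right endpoint x = 10 is free, so the natural (transversality) condition is ∂L/∂y' |_{x=10} = 0, i.e. y'(10) = 0.
Compute y'(x) = −6 x + C1, so y'(10) = −60 + C1 = 0 ⇒ C1 = 60.
Therefore the extremal is
    y(x) = −3 x^2 + 60 x + 1.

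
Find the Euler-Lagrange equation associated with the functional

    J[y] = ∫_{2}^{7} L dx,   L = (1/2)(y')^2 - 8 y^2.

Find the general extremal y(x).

The Lagrangian is L = (1/2)(y')^2 - 8 y^2.
∂L/∂y = -16y.
∂L/∂y' = y'.
The Euler-Lagrange equation d/dx(∂L/∂y') − ∂L/∂y = 0 becomes:
    y'' + 16 y = 0
General solution: y(x) = A sin(4x) + B cos(4x), where A and B are arbitrary constants fixed by the endpoint conditions.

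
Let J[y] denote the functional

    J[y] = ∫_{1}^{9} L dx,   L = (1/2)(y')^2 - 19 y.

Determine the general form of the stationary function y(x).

The Lagrangian is L = (1/2)(y')^2 - 19 y.
∂L/∂y = -19.
∂L/∂y' = y'.
The Euler-Lagrange equation d/dx(∂L/∂y') − ∂L/∂y = 0 becomes:
    y'' + 19 = 0
General solution: y(x) = -(19/2) x^2 + A x + B, where A and B are arbitrary constants fixed by the endpoint conditions.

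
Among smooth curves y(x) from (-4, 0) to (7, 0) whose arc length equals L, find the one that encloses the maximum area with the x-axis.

Set up the augmented Lagrangian using a multiplier λ for the length constraint:
    F(y, y') = y − λ sqrt(1 + y'^2).
F has no explicit x dependence, so the Beltrami identity yields a first integral
    F − y' ∂F/∂y' = C.
Compute ∂F/∂y' = −λ y' / sqrt(1 + y'^2). Then
    y − λ sqrt(1 + y'^2) + λ y'^2 / sqrt(1 + y'^2) = C
    ⇒  y − λ / sqrt(1 + y'^2) = C.
Solving for y' and integrating gives
    (x − a)^2 + (y − b)^2 = λ^2,
a circular arc of radius λ. The constants a, b are determined by the endpoint conditions y(-4) = y(7) = 0, and λ is fixed implicitly by the length constraint
    ∫_{-4}^{7} sqrt(1 + y'^2) dx = L.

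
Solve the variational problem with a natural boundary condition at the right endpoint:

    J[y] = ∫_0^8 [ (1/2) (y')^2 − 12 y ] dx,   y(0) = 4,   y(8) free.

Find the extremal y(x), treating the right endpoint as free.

The Lagrangian L = (1/2) (y')^2 − 12 y gives
    ∂L/∂y = −12,   ∂L/∂y' = y'.
Euler-Lagrange: d/dx(y') − (−12) = 0, i.e. y'' + 12 = 0, so
    y(x) = −(12/2) x^2 + C1 x + C2.
Fixed left endpoint y(0) = 4 ⇒ C2 = 4.
The right endpoint x = 8 is free, so the natural (transversality) condition is ∂L/∂y' |_{x=8} = 0, i.e. y'(8) = 0.
Compute y'(x) = −12 x + C1, so y'(8) = −96 + C1 = 0 ⇒ C1 = 96.
Therefore the extremal is
    y(x) = −6 x^2 + 96 x + 4.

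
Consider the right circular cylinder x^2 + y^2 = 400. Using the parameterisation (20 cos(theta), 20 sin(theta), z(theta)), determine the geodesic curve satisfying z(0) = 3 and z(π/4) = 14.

Parameterise the cylinder of radius R = 20 as
    r(θ) = (20 cos θ, 20 sin θ, z(θ)).
The arc-length element is
    ds = sqrt(400 + (dz/dθ)^2) dθ,
so the Lagrangian is L = sqrt(400 + z'^2).
L depends on z' only, not on z or θ, so ∂L/∂z = 0 and
    ∂L/∂z' = z' / sqrt(400 + z'^2).
The Euler-Lagrange equation gives
    d/dθ( z' / sqrt(400 + z'^2) ) = 0,
so z' is constant. Integrating once:
    z(θ) = a θ + b,
a helix on the cylinder (a straight line when the cylinder is unrolled). The constants a, b are determined by the endpoint conditions.
With endpoint conditions z(0) = 3 and z(π/4) = 14: from z(0) = b we get b = 3, and a·π/4 + 3 = 14 gives a = 44/π, so
    z(θ) = (44/π) θ + 3.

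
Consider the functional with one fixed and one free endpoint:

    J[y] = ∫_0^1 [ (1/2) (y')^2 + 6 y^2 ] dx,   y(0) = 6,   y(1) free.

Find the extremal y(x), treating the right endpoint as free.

The Lagrangian L = (1/2) (y')^2 + 6 y^2 gives
    ∂L/∂y = 12 y,   ∂L/∂y' = y'.
Euler-Lagrange: y'' − 12 y = 0.
With k = sqrt(12), the general solution is
    y(x) = A cosh(sqrt(12) x) + B sinh(sqrt(12) x).
Fixed left endpoint y(0) = 6 ⇒ A = 6.
The right endpoint x = 1 is free, so the natural (transversality) condition is ∂L/∂y' |_{x=1} = 0, i.e. y'(1) = 0.
Compute y'(x) = A k sinh(k x) + B k cosh(k x), so
    y'(1) = A k sinh(k·1) + B k cosh(k·1) = 0
    ⇒ B = −A tanh(k·1) = − 6 tanh(sqrt(12)·1).
Therefore the extremal is
    y(x) = 6 cosh(sqrt(12) x) − 6 tanh(sqrt(12)·1) sinh(sqrt(12) x).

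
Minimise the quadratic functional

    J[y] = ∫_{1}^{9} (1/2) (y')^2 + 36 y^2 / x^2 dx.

The Lagrangian is L = (1/2) (y')^2 + 36 y^2 / x^2.
Compute ∂L/∂y = 72y/x^2, ∂L/∂y' = y'.
The Euler-Lagrange equation d/dx(∂L/∂y') − ∂L/∂y = 0 reduces to
    y'' − 72/x^2 · y = 0  (x > 0).
Its general solution is
    y(x) = A x^9 + B x^(-8),
with A, B fixed by the endpoint conditions.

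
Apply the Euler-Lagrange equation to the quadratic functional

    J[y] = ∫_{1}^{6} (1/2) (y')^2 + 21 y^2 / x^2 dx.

The Lagrangian is L = (1/2) (y')^2 + 21 y^2 / x^2.
Compute ∂L/∂y = 42y/x^2, ∂L/∂y' = y'.
The Euler-Lagrange equation d/dx(∂L/∂y') − ∂L/∂y = 0 reduces to
    y'' − 42/x^2 · y = 0  (x > 0).
Its general solution is
    y(x) = A x^7 + B x^(-6),
with A, B fixed by the endpoint conditions.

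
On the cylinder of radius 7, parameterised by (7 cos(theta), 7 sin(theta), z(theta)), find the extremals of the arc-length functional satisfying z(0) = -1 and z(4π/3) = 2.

Parameterise the cylinder of radius R = 7 as
    r(θ) = (7 cos θ, 7 sin θ, z(θ)).
The arc-length element is
    ds = sqrt(49 + (dz/dθ)^2) dθ,
so the Lagrangian is L = sqrt(49 + z'^2).
L depends on z' only, not on z or θ, so ∂L/∂z = 0 and
    ∂L/∂z' = z' / sqrt(49 + z'^2).
The Euler-Lagrange equation gives
    d/dθ( z' / sqrt(49 + z'^2) ) = 0,
so z' is constant. Integrating once:
    z(θ) = a θ + b,
a helix on the cylinder (a straight line when the cylinder is unrolled). The constants a, b are determined by the endpoint conditions.
With endpoint conditions z(0) = -1 and z(4π/3) = 2: from z(0) = b we get b = -1, and a·4π/3 + -1 = 2 gives a = 9/(4π), so
    z(θ) = (9/(4π)) θ − 1.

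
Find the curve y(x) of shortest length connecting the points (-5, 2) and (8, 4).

Arc-length functional: J[y] = ∫ sqrt(1 + (y')^2) dx.
Lagrangian L = sqrt(1 + (y')^2) has no explicit y dependence, so ∂L/∂y = 0 and the Euler-Lagrange equation gives
    d/dx( y' / sqrt(1 + (y')^2) ) = 0  ⇒  y' / sqrt(1 + (y')^2) = const.
Hence y' is constant, so y(x) is affine.
Fitting the endpoints (-5, 2) and (8, 4):
    slope m = (4 − 2) / (8 − (-5)) = 2/13,
    intercept c = 2 − m·(-5) = 36/13.
Extremal: y(x) = (2/13) x + 36/13.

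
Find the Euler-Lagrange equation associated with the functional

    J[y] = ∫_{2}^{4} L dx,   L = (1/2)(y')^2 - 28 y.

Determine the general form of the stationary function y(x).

The Lagrangian is L = (1/2)(y')^2 - 28 y.
∂L/∂y = -28.
∂L/∂y' = y'.
The Euler-Lagrange equation d/dx(∂L/∂y') − ∂L/∂y = 0 becomes:
    y'' + 28 = 0
General solution: y(x) = -14 x^2 + A x + B, where A and B are arbitrary constants fixed by the endpoint conditions.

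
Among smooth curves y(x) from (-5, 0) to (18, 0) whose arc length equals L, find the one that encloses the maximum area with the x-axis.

Set up the augmented Lagrangian using a multiplier λ for the length constraint:
    F(y, y') = y − λ sqrt(1 + y'^2).
F has no explicit x dependence, so the Beltrami identity yields a first integral
    F − y' ∂F/∂y' = C.
Compute ∂F/∂y' = −λ y' / sqrt(1 + y'^2). Then
    y − λ sqrt(1 + y'^2) + λ y'^2 / sqrt(1 + y'^2) = C
    ⇒  y − λ / sqrt(1 + y'^2) = C.
Solving for y' and integrating gives
    (x − a)^2 + (y − b)^2 = λ^2,
a circular arc of radius λ. The constants a, b are determined by the endpoint conditions y(-5) = y(18) = 0, and λ is fixed implicitly by the length constraint
    ∫_{-5}^{18} sqrt(1 + y'^2) dx = L.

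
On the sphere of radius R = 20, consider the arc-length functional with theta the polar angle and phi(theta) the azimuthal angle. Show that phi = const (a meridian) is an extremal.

On the sphere of radius R = 20 with spherical coordinates (θ, φ), the induced metric is
    ds^2 = 400(dθ^2 + sin^2(θ) dφ^2).
Using θ as the parameter, the arc-length functional becomes
    J[φ] = ∫ 20 sqrt(1 + sin^2(θ) (dφ/dθ)^2) dθ.
So L = 20 sqrt(1 + sin^2(θ) φ'^2). Compute
    ∂L/∂φ = 0  (L has no explicit φ dependence),
    ∂L/∂φ' = 20 sin^2(θ) φ' / sqrt(1 + sin^2(θ) φ'^2).
For the candidate φ(θ) = c (constant), φ' = 0, so ∂L/∂φ' evaluated along the candidate vanishes, and ∂L/∂φ is identically zero. Hence
    d/dθ(∂L/∂φ') − ∂L/∂φ = 0
is satisfied. Therefore meridians φ = const are extremals of arc length — they are geodesics on the sphere.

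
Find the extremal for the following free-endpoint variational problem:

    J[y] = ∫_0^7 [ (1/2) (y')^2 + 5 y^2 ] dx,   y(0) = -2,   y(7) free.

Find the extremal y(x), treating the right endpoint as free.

The Lagrangian L = (1/2) (y')^2 + 5 y^2 gives
    ∂L/∂y = 10 y,   ∂L/∂y' = y'.
Euler-Lagrange: y'' − 10 y = 0.
With k = sqrt(10), the general solution is
    y(x) = A cosh(sqrt(10) x) + B sinh(sqrt(10) x).
Fixed left endpoint y(0) = -2 ⇒ A = -2.
The right endpoint x = 7 is free, so the natural (transversality) condition is ∂L/∂y' |_{x=7} = 0, i.e. y'(7) = 0.
Compute y'(x) = A k sinh(k x) + B k cosh(k x), so
    y'(7) = A k sinh(k·7) + B k cosh(k·7) = 0
    ⇒ B = −A tanh(k·7) = 2 tanh(sqrt(10)·7).
Therefore the extremal is
    y(x) = −2 cosh(sqrt(10) x) + 2 tanh(sqrt(10)·7) sinh(sqrt(10) x).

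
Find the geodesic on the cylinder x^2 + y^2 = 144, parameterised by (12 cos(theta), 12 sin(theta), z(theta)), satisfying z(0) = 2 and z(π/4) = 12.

Parameterise the cylinder of radius R = 12 as
    r(θ) = (12 cos θ, 12 sin θ, z(θ)).
The arc-length element is
    ds = sqrt(144 + (dz/dθ)^2) dθ,
so the Lagrangian is L = sqrt(144 + z'^2).
L depends on z' only, not on z or θ, so ∂L/∂z = 0 and
    ∂L/∂z' = z' / sqrt(144 + z'^2).
The Euler-Lagrange equation gives
    d/dθ( z' / sqrt(144 + z'^2) ) = 0,
so z' is constant. Integrating once:
    z(θ) = a θ + b,
a helix on the cylinder (a straight line when the cylinder is unrolled). The constants a, b are determined by the endpoint conditions.
With endpoint conditions z(0) = 2 and z(π/4) = 12: from z(0) = b we get b = 2, and a·π/4 + 2 = 12 gives a = 40/π, so
    z(θ) = (40/π) θ + 2.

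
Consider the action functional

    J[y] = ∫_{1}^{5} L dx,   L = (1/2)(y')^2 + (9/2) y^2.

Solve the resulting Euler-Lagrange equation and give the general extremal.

The Lagrangian is L = (1/2)(y')^2 + (9/2) y^2.
∂L/∂y = 9y.
∂L/∂y' = y'.
The Euler-Lagrange equation d/dx(∂L/∂y') − ∂L/∂y = 0 becomes:
    y'' - 9 y = 0
General solution: y(x) = A e^(3x) + B e^(-3x), where A and B are arbitrary constants fixed by the endpoint conditions.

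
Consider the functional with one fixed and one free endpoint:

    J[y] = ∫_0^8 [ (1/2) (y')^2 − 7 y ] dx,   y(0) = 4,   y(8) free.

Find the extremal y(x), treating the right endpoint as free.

The Lagrangian L = (1/2) (y')^2 − 7 y gives
    ∂L/∂y = −7,   ∂L/∂y' = y'.
Euler-Lagrange: d/dx(y') − (−7) = 0, i.e. y'' + 7 = 0, so
    y(x) = −(7/2) x^2 + C1 x + C2.
Fixed left endpoint y(0) = 4 ⇒ C2 = 4.
The right endpoint x = 8 is free, so the natural (transversality) condition is ∂L/∂y' |_{x=8} = 0, i.e. y'(8) = 0.
Compute y'(x) = −7 x + C1, so y'(8) = −56 + C1 = 0 ⇒ C1 = 56.
Therefore the extremal is
    y(x) = −(7/2) x^2 + 56 x + 4.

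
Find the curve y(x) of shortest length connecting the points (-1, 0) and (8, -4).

Arc-length functional: J[y] = ∫ sqrt(1 + (y')^2) dx.
Lagrangian L = sqrt(1 + (y')^2) has no explicit y dependence, so ∂L/∂y = 0 and the Euler-Lagrange equation gives
    d/dx( y' / sqrt(1 + (y')^2) ) = 0  ⇒  y' / sqrt(1 + (y')^2) = const.
Hence y' is constant, so y(x) is affine.
Fitting the endpoints (-1, 0) and (8, -4):
    slope m = ((-4) − 0) / (8 − (-1)) = -4/9,
    intercept c = 0 − m·(-1) = -4/9.
Extremal: y(x) = (-4/9) x - 4/9.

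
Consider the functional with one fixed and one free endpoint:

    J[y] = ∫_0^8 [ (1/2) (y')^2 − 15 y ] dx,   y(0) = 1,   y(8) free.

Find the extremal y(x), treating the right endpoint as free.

The Lagrangian L = (1/2) (y')^2 − 15 y gives
    ∂L/∂y = −15,   ∂L/∂y' = y'.
Euler-Lagrange: d/dx(y') − (−15) = 0, i.e. y'' + 15 = 0, so
    y(x) = −(15/2) x^2 + C1 x + C2.
Fixed left endpoint y(0) = 1 ⇒ C2 = 1.
The right endpoint x = 8 is free, so the natural (transversality) condition is ∂L/∂y' |_{x=8} = 0, i.e. y'(8) = 0.
Compute y'(x) = −15 x + C1, so y'(8) = −120 + C1 = 0 ⇒ C1 = 120.
Therefore the extremal is
    y(x) = −(15/2) x^2 + 120 x + 1.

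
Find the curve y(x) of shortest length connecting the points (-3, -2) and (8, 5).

Arc-length functional: J[y] = ∫ sqrt(1 + (y')^2) dx.
Lagrangian L = sqrt(1 + (y')^2) has no explicit y dependence, so ∂L/∂y = 0 and the Euler-Lagrange equation gives
    d/dx( y' / sqrt(1 + (y')^2) ) = 0  ⇒  y' / sqrt(1 + (y')^2) = const.
Hence y' is constant, so y(x) is affine.
Fitting the endpoints (-3, -2) and (8, 5):
    slope m = (5 − (-2)) / (8 − (-3)) = 7/11,
    intercept c = (-2) − m·(-3) = -1/11.
Extremal: y(x) = (7/11) x - 1/11.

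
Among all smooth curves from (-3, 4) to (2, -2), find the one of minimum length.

Arc-length functional: J[y] = ∫ sqrt(1 + (y')^2) dx.
Lagrangian L = sqrt(1 + (y')^2) has no explicit y dependence, so ∂L/∂y = 0 and the Euler-Lagrange equation gives
    d/dx( y' / sqrt(1 + (y')^2) ) = 0  ⇒  y' / sqrt(1 + (y')^2) = const.
Hence y' is constant, so y(x) is affine.
Fitting the endpoints (-3, 4) and (2, -2):
    slope m = ((-2) − 4) / (2 − (-3)) = -6/5,
    intercept c = 4 − m·(-3) = 2/5.
Extremal: y(x) = (-6/5) x + 2/5.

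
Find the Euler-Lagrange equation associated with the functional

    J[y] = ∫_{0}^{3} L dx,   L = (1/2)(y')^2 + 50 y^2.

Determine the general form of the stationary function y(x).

The Lagrangian is L = (1/2)(y')^2 + 50 y^2.
∂L/∂y = 100y.
∂L/∂y' = y'.
The Euler-Lagrange equation d/dx(∂L/∂y') − ∂L/∂y = 0 becomes:
    y'' - 100 y = 0
General solution: y(x) = A e^(10x) + B e^(-10x), where A and B are arbitrary constants fixed by the endpoint conditions.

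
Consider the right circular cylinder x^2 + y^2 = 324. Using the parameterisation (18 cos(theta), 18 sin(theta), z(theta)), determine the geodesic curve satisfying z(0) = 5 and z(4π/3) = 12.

Parameterise the cylinder of radius R = 18 as
    r(θ) = (18 cos θ, 18 sin θ, z(θ)).
The arc-length element is
    ds = sqrt(324 + (dz/dθ)^2) dθ,
so the Lagrangian is L = sqrt(324 + z'^2).
L depends on z' only, not on z or θ, so ∂L/∂z = 0 and
    ∂L/∂z' = z' / sqrt(324 + z'^2).
The Euler-Lagrange equation gives
    d/dθ( z' / sqrt(324 + z'^2) ) = 0,
so z' is constant. Integrating once:
    z(θ) = a θ + b,
a helix on the cylinder (a straight line when the cylinder is unrolled). The constants a, b are determined by the endpoint conditions.
With endpoint conditions z(0) = 5 and z(4π/3) = 12: from z(0) = b we get b = 5, and a·4π/3 + 5 = 12 gives a = 21/(4π), so
    z(θ) = (21/(4π)) θ + 5.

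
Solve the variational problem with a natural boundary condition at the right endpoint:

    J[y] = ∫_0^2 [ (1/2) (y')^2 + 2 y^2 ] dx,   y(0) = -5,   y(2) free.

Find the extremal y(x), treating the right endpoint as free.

The Lagrangian L = (1/2) (y')^2 + 2 y^2 gives
    ∂L/∂y = 4 y,   ∂L/∂y' = y'.
Euler-Lagrange: y'' − 4 y = 0.
With k = 2, the general solution is
    y(x) = A cosh(2 x) + B sinh(2 x).
Fixed left endpoint y(0) = -5 ⇒ A = -5.
The right endpoint x = 2 is free, so the natural (transversality) condition is ∂L/∂y' |_{x=2} = 0, i.e. y'(2) = 0.
Compute y'(x) = A k sinh(k x) + B k cosh(k x), so
    y'(2) = A k sinh(k·2) + B k cosh(k·2) = 0
    ⇒ B = −A tanh(k·2) = 5 tanh(2·2).
Therefore the extremal is
    y(x) = −5 cosh(2 x) + 5 tanh(2·2) sinh(2 x).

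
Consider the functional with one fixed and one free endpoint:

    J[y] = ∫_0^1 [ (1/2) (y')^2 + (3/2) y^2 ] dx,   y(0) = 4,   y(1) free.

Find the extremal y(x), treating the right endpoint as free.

The Lagrangian L = (1/2) (y')^2 + (3/2) y^2 gives
    ∂L/∂y = 3 y,   ∂L/∂y' = y'.
Euler-Lagrange: y'' − 3 y = 0.
With k = sqrt(3), the general solution is
    y(x) = A cosh(sqrt(3) x) + B sinh(sqrt(3) x).
Fixed left endpoint y(0) = 4 ⇒ A = 4.
The right endpoint x = 1 is free, so the natural (transversality) condition is ∂L/∂y' |_{x=1} = 0, i.e. y'(1) = 0.
Compute y'(x) = A k sinh(k x) + B k cosh(k x), so
    y'(1) = A k sinh(k·1) + B k cosh(k·1) = 0
    ⇒ B = −A tanh(k·1) = − 4 tanh(sqrt(3)·1).
Therefore the extremal is
    y(x) = 4 cosh(sqrt(3) x) − 4 tanh(sqrt(3)·1) sinh(sqrt(3) x).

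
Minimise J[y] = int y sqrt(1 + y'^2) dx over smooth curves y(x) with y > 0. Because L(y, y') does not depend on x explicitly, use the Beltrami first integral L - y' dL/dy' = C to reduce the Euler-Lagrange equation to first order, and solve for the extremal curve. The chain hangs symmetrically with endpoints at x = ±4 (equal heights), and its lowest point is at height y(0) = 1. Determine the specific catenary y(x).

The Lagrangian L(y, y') = y sqrt(1 + y'^2) has no explicit x dependence, so the Beltrami identity applies:
    L − y' ∂L/∂y' = C.
Compute ∂L/∂y' = y · y' / sqrt(1 + y'^2). Then
    L − y' ∂L/∂y'
    = y sqrt(1 + y'^2) − y · y'^2 / sqrt(1 + y'^2)
    = y (1 + y'^2 − y'^2) / sqrt(1 + y'^2)
    = y / sqrt(1 + y'^2) = C.
Squaring gives y^2 = C^2 (1 + y'^2), i.e.
    y'^2 = y^2 / C^2 − 1.
Separating variables,
    dy / sqrt(y^2 − C^2) = dx / C,
and integrating gives arccosh(y / C) = (x − a)/C, so
    y(x) = C cosh((x − a)/C),
the catenary. The constants C and a are fixed by the two endpoint conditions (and, for the hanging-chain problem, the length constraint selects C).
Now fit the given data. The endpoints x = ±4 are symmetric at equal height, so the catenary is even about its minimum: a = 0 and y(x) = C cosh(x/C). The lowest point is y(0) = C cosh(0) = C, and we are told y(0) = 1, so C = 1. Therefore
    y(x) = cosh(x),
and at the endpoints
    y(±4) = cosh(4).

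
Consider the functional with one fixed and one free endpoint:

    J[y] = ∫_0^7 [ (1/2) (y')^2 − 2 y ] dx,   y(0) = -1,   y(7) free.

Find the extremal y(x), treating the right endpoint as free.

The Lagrangian L = (1/2) (y')^2 − 2 y gives
    ∂L/∂y = −2,   ∂L/∂y' = y'.
Euler-Lagrange: d/dx(y') − (−2) = 0, i.e. y'' + 2 = 0, so
    y(x) = −(2/2) x^2 + C1 x + C2.
Fixed left endpoint y(0) = -1 ⇒ C2 = -1.
The right endpoint x = 7 is free, so the natural (transversality) condition is ∂L/∂y' |_{x=7} = 0, i.e. y'(7) = 0.
Compute y'(x) = −2 x + C1, so y'(7) = −14 + C1 = 0 ⇒ C1 = 14.
Therefore the extremal is
    y(x) = −x^2 + 14 x − 1.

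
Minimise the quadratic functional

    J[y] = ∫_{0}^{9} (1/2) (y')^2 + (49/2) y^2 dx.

The Lagrangian is L = (1/2) (y')^2 + (49/2) y^2.
Compute ∂L/∂y = 49y, ∂L/∂y' = y'.
The Euler-Lagrange equation d/dx(∂L/∂y') − ∂L/∂y = 0 reduces to
    y'' − 49 y = 0.
Its general solution is
    y(x) = A e^(7x) + B e^(−7x),
with A, B fixed by the endpoint conditions.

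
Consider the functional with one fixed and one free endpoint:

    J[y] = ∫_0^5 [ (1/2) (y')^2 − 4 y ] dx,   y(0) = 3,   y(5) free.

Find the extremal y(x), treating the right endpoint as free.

The Lagrangian L = (1/2) (y')^2 − 4 y gives
    ∂L/∂y = −4,   ∂L/∂y' = y'.
Euler-Lagrange: d/dx(y') − (−4) = 0, i.e. y'' + 4 = 0, so
    y(x) = −(4/2) x^2 + C1 x + C2.
Fixed left endpoint y(0) = 3 ⇒ C2 = 3.
The right endpoint x = 5 is free, so the natural (transversality) condition is ∂L/∂y' |_{x=5} = 0, i.e. y'(5) = 0.
Compute y'(x) = −4 x + C1, so y'(5) = −20 + C1 = 0 ⇒ C1 = 20.
Therefore the extremal is
    y(x) = −2 x^2 + 20 x + 3.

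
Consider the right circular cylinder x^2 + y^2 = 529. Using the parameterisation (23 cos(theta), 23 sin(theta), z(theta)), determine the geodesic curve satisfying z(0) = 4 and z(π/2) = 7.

Parameterise the cylinder of radius R = 23 as
    r(θ) = (23 cos θ, 23 sin θ, z(θ)).
The arc-length element is
    ds = sqrt(529 + (dz/dθ)^2) dθ,
so the Lagrangian is L = sqrt(529 + z'^2).
L depends on z' only, not on z or θ, so ∂L/∂z = 0 and
    ∂L/∂z' = z' / sqrt(529 + z'^2).
The Euler-Lagrange equation gives
    d/dθ( z' / sqrt(529 + z'^2) ) = 0,
so z' is constant. Integrating once:
    z(θ) = a θ + b,
a helix on the cylinder (a straight line when the cylinder is unrolled). The constants a, b are determined by the endpoint conditions.
With endpoint conditions z(0) = 4 and z(π/2) = 7: from z(0) = b we get b = 4, and a·π/2 + 4 = 7 gives a = 6/π, so
    z(θ) = (6/π) θ + 4.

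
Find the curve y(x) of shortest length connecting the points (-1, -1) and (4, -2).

Arc-length functional: J[y] = ∫ sqrt(1 + (y')^2) dx.
Lagrangian L = sqrt(1 + (y')^2) has no explicit y dependence, so ∂L/∂y = 0 and the Euler-Lagrange equation gives
    d/dx( y' / sqrt(1 + (y')^2) ) = 0  ⇒  y' / sqrt(1 + (y')^2) = const.
Hence y' is constant, so y(x) is affine.
Fitting the endpoints (-1, -1) and (4, -2):
    slope m = ((-2) − (-1)) / (4 − (-1)) = -1/5,
    intercept c = (-1) − m·(-1) = -6/5.
Extremal: y(x) = (-1/5) x - 6/5.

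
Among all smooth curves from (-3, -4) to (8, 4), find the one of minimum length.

Arc-length functional: J[y] = ∫ sqrt(1 + (y')^2) dx.
Lagrangian L = sqrt(1 + (y')^2) has no explicit y dependence, so ∂L/∂y = 0 and the Euler-Lagrange equation gives
    d/dx( y' / sqrt(1 + (y')^2) ) = 0  ⇒  y' / sqrt(1 + (y')^2) = const.
Hence y' is constant, so y(x) is affine.
Fitting the endpoints (-3, -4) and (8, 4):
    slope m = (4 − (-4)) / (8 − (-3)) = 8/11,
    intercept c = (-4) − m·(-3) = -20/11.
Extremal: y(x) = (8/11) x - 20/11.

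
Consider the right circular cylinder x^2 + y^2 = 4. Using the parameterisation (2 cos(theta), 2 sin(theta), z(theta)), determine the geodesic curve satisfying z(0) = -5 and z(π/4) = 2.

Parameterise the cylinder of radius R = 2 as
    r(θ) = (2 cos θ, 2 sin θ, z(θ)).
The arc-length element is
    ds = sqrt(4 + (dz/dθ)^2) dθ,
so the Lagrangian is L = sqrt(4 + z'^2).
L depends on z' only, not on z or θ, so ∂L/∂z = 0 and
    ∂L/∂z' = z' / sqrt(4 + z'^2).
The Euler-Lagrange equation gives
    d/dθ( z' / sqrt(4 + z'^2) ) = 0,
so z' is constant. Integrating once:
    z(θ) = a θ + b,
a helix on the cylinder (a straight line when the cylinder is unrolled). The constants a, b are determined by the endpoint conditions.
With endpoint conditions z(0) = -5 and z(π/4) = 2: from z(0) = b we get b = -5, and a·π/4 + -5 = 2 gives a = 28/π, so
    z(θ) = (28/π) θ − 5.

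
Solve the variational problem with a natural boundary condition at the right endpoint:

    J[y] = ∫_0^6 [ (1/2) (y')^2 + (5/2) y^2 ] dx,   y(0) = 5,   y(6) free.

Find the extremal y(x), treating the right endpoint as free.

The Lagrangian L = (1/2) (y')^2 + (5/2) y^2 gives
    ∂L/∂y = 5 y,   ∂L/∂y' = y'.
Euler-Lagrange: y'' − 5 y = 0.
With k = sqrt(5), the general solution is
    y(x) = A cosh(sqrt(5) x) + B sinh(sqrt(5) x).
Fixed left endpoint y(0) = 5 ⇒ A = 5.
The right endpoint x = 6 is free, so the natural (transversality) condition is ∂L/∂y' |_{x=6} = 0, i.e. y'(6) = 0.
Compute y'(x) = A k sinh(k x) + B k cosh(k x), so
    y'(6) = A k sinh(k·6) + B k cosh(k·6) = 0
    ⇒ B = −A tanh(k·6) = − 5 tanh(sqrt(5)·6).
Therefore the extremal is
    y(x) = 5 cosh(sqrt(5) x) − 5 tanh(sqrt(5)·6) sinh(sqrt(5) x).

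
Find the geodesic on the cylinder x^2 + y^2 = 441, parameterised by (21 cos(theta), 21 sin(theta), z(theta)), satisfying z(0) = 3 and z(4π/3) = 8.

Parameterise the cylinder of radius R = 21 as
    r(θ) = (21 cos θ, 21 sin θ, z(θ)).
The arc-length element is
    ds = sqrt(441 + (dz/dθ)^2) dθ,
so the Lagrangian is L = sqrt(441 + z'^2).
L depends on z' only, not on z or θ, so ∂L/∂z = 0 and
    ∂L/∂z' = z' / sqrt(441 + z'^2).
The Euler-Lagrange equation gives
    d/dθ( z' / sqrt(441 + z'^2) ) = 0,
so z' is constant. Integrating once:
    z(θ) = a θ + b,
a helix on the cylinder (a straight line when the cylinder is unrolled). The constants a, b are determined by the endpoint conditions.
With endpoint conditions z(0) = 3 and z(4π/3) = 8: from z(0) = b we get b = 3, and a·4π/3 + 3 = 8 gives a = 15/(4π), so
    z(θ) = (15/(4π)) θ + 3.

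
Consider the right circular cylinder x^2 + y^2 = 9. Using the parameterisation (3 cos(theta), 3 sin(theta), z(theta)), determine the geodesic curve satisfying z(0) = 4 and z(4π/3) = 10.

Parameterise the cylinder of radius R = 3 as
    r(θ) = (3 cos θ, 3 sin θ, z(θ)).
The arc-length element is
    ds = sqrt(9 + (dz/dθ)^2) dθ,
so the Lagrangian is L = sqrt(9 + z'^2).
L depends on z' only, not on z or θ, so ∂L/∂z = 0 and
    ∂L/∂z' = z' / sqrt(9 + z'^2).
The Euler-Lagrange equation gives
    d/dθ( z' / sqrt(9 + z'^2) ) = 0,
so z' is constant. Integrating once:
    z(θ) = a θ + b,
a helix on the cylinder (a straight line when the cylinder is unrolled). The constants a, b are determined by the endpoint conditions.
With endpoint conditions z(0) = 4 and z(4π/3) = 10: from z(0) = b we get b = 4, and a·4π/3 + 4 = 10 gives a = 9/(2π), so
    z(θ) = (9/(2π)) θ + 4.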